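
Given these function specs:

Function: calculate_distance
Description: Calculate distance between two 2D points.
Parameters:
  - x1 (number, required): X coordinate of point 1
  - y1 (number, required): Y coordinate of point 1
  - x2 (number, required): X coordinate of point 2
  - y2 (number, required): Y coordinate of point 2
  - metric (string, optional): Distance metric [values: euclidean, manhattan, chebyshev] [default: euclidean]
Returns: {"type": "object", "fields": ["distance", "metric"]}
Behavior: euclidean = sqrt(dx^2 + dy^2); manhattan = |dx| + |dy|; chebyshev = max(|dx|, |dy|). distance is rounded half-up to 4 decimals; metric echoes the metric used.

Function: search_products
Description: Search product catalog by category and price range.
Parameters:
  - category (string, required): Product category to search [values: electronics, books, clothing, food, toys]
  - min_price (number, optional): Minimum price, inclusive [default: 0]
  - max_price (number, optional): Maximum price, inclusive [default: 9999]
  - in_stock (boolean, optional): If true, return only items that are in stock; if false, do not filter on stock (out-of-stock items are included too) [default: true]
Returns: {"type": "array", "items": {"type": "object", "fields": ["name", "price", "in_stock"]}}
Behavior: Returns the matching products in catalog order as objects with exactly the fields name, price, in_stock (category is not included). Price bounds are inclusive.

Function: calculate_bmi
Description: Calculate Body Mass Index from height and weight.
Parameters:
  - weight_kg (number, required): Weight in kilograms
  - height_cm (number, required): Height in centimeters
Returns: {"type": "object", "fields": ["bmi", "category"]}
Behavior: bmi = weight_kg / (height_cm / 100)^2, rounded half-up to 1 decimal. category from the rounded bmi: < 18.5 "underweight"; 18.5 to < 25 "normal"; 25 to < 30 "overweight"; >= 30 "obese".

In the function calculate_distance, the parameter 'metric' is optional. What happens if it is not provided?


The calculate_distance spec declares:
  - metric (string, optional): Distance metric [values: euclidean, manhattan, chebyshev] [default: euclidean]
It defaults to euclidean


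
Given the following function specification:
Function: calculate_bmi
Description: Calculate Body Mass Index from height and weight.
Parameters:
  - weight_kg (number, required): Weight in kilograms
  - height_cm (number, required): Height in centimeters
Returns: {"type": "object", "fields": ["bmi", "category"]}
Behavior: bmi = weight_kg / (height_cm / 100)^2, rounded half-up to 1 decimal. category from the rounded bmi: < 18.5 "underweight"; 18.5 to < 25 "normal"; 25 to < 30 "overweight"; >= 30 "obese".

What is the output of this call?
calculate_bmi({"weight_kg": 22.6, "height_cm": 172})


height_m = 172 / 100 = 1.72
bmi = 22.6 / 1.72^2 = 22.6 / 2.9584 = 7.639264 -> 7.6
7.6 < 18.5 -> underweight
Output:
{"bmi": 7.6, "category": "underweight"}


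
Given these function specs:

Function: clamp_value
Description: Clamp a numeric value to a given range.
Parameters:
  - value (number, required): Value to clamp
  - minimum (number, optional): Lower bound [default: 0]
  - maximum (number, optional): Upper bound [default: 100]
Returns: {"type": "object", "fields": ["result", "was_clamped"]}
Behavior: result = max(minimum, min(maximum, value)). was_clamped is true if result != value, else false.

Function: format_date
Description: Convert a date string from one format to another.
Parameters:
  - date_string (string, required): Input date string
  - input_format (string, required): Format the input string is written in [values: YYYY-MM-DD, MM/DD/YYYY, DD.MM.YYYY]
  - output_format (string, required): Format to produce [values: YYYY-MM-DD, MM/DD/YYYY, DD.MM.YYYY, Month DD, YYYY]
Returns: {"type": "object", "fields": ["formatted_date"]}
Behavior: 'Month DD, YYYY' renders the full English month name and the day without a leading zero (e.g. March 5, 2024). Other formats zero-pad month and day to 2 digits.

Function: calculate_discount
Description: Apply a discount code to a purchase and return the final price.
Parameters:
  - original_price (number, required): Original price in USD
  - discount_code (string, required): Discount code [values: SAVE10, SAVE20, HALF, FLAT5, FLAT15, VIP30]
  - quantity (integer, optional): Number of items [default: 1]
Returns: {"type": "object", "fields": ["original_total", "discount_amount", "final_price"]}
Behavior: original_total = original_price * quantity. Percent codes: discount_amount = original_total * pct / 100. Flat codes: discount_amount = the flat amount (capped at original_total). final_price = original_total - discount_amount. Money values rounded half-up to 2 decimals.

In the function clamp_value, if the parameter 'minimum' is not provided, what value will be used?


The clamp_value spec declares:
  - minimum (number, optional): Lower bound [default: 0]
Default:
0


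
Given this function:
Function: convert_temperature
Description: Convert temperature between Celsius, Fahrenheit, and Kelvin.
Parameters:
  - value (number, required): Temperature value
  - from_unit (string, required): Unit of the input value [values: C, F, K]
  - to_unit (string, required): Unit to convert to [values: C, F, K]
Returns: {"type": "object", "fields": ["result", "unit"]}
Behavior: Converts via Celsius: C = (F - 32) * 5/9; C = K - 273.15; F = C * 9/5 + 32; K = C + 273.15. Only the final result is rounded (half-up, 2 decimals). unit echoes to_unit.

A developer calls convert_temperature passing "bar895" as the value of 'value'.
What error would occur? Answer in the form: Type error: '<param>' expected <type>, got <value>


Spec: 'value' is declared as number; "bar895" is a string.
Type error: 'value' expected number, got "bar895"


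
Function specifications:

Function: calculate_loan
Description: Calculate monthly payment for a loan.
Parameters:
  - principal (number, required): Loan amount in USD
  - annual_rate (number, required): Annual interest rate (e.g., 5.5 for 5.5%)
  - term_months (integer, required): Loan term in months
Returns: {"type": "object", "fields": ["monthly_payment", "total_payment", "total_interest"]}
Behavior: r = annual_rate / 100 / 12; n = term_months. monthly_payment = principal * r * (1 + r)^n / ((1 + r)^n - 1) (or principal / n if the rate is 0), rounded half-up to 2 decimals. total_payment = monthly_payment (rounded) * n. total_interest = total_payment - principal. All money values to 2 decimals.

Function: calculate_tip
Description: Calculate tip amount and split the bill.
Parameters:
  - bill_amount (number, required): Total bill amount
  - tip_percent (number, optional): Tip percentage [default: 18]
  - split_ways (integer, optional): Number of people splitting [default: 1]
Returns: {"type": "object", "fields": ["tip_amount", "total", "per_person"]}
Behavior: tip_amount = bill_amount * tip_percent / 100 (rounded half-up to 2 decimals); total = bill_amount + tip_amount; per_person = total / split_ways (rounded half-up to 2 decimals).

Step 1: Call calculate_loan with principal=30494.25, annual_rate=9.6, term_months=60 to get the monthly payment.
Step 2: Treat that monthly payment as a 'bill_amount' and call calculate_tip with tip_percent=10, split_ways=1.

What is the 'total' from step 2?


Step 1: calculate_loan(principal=30494.25, annual_rate=9.6, term_months=60)
  r = 9.6 / 100 / 12 = 0.008 (keep full precision)
  (1 + r)^60 = 1.61299093
  monthly_payment = 30494.25 * 0.008 * 1.61299093 / (1.61299093 - 1) = 641.927259 -> 641.93
  total_payment = 641.93 * 60 = 38515.80
  total_interest = 38515.80 - 30494.25 = 8021.55
  -> monthly_payment = 641.93
Step 2: calculate_tip(bill_amount=641.93, tip_percent=10, split_ways=1)
  tip_amount = 641.93 * 10/100 = 64.193 -> 64.19
  total = 641.93 + 64.19 = 706.12
  per_person = 706.12 / 1 = 706.12 -> 706.12
  -> total = 706.12
$706.12


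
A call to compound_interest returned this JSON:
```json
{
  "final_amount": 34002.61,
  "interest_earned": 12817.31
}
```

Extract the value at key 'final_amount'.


34002.61


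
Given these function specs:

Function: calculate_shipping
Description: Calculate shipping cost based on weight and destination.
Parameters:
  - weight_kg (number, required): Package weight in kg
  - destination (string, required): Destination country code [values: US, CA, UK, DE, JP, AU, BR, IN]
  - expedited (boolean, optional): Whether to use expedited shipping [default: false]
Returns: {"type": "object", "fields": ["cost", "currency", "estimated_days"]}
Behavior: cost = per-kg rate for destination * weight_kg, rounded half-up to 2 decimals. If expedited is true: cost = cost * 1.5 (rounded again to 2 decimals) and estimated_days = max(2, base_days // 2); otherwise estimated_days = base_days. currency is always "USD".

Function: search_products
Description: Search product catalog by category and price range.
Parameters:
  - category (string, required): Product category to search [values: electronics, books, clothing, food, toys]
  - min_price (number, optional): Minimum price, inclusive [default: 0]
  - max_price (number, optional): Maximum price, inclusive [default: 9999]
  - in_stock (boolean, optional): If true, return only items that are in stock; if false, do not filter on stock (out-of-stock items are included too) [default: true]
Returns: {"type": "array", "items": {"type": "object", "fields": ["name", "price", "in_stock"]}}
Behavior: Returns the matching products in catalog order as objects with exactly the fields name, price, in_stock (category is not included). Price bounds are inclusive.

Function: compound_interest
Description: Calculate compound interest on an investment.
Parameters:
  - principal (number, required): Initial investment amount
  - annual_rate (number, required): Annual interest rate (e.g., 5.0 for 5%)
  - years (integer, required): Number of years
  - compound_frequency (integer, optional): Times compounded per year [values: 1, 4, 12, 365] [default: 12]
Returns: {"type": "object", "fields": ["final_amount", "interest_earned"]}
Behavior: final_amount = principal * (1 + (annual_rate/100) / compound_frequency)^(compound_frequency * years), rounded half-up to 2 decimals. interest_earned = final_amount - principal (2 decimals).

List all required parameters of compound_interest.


Parameters of compound_interest and their required/optional flag:
  principal: required
  annual_rate: required
  years: required
  compound_frequency: optional
annual_rate, principal, years


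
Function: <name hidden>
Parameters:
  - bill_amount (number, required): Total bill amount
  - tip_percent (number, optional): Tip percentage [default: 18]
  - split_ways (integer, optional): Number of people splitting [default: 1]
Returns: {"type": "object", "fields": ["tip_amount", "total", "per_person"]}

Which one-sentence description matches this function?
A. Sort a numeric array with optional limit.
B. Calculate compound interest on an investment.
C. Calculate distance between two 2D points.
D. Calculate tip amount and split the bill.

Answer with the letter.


Parameters bill_amount, tip_percent, split_ways and return ["tip_amount", "total", "per_person"] fit: Calculate tip amount and split the bill.
D


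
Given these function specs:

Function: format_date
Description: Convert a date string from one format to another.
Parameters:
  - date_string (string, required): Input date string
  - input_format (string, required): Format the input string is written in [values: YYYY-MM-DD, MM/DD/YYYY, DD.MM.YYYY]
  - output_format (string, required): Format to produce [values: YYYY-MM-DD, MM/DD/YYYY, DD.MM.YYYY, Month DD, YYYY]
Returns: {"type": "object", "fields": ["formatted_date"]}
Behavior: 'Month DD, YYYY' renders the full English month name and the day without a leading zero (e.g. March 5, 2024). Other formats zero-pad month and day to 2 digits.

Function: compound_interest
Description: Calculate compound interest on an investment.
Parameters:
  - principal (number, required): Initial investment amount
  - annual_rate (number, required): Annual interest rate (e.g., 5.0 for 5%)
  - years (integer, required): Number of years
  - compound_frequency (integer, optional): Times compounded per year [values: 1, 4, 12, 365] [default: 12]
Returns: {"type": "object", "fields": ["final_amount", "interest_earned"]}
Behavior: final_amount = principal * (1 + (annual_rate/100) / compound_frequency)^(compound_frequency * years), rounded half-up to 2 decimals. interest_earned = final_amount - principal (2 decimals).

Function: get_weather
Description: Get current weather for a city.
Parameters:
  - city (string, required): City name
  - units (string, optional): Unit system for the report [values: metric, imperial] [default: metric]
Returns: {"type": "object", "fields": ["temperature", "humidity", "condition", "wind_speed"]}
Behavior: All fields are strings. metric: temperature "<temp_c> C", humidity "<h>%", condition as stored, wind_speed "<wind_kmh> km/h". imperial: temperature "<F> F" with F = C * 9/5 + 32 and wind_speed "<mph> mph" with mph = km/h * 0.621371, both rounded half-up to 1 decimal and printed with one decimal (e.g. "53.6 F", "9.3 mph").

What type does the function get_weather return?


The get_weather spec declares Returns: {"type": "object", "fields": ["temperature", "humidity", "condition", "wind_speed"]}
Type:
object


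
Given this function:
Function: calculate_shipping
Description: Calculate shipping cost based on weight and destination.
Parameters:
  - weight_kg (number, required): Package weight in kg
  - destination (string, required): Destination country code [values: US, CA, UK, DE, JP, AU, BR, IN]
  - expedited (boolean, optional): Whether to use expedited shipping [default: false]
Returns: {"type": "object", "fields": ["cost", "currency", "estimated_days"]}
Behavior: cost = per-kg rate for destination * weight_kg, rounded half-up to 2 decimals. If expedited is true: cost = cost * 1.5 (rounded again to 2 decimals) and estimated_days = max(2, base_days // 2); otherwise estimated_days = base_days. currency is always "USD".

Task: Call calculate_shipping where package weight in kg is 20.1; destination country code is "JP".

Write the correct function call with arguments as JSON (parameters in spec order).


Mapping each described value to its parameter name:
  'Package weight in kg' -> weight_kg = 20.1
  'Destination country code' -> destination = "JP"
calculate_shipping({"weight_kg": 20.1, "destination": "JP"})


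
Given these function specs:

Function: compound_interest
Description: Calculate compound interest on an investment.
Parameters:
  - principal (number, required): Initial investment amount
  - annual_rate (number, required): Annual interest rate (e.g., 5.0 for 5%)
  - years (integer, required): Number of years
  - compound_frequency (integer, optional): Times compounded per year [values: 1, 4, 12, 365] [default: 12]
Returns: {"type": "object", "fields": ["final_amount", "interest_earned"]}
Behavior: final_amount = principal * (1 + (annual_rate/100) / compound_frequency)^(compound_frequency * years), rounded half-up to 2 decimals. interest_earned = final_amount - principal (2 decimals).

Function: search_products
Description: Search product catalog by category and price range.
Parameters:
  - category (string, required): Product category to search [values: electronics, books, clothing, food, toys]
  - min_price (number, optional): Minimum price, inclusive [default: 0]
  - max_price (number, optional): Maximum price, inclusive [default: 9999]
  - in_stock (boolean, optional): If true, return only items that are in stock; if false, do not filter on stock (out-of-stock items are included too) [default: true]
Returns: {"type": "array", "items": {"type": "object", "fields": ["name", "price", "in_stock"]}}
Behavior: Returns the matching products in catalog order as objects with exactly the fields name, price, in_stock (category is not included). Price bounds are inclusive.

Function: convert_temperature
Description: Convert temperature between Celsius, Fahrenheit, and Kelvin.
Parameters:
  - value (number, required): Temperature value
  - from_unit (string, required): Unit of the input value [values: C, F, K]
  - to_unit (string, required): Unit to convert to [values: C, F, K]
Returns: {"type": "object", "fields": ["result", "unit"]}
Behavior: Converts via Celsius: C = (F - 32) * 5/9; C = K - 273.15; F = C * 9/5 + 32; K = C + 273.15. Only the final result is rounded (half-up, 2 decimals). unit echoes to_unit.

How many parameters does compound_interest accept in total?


Parameters of compound_interest: principal (required), annual_rate (required), years (required), compound_frequency (optional)
Total:
4


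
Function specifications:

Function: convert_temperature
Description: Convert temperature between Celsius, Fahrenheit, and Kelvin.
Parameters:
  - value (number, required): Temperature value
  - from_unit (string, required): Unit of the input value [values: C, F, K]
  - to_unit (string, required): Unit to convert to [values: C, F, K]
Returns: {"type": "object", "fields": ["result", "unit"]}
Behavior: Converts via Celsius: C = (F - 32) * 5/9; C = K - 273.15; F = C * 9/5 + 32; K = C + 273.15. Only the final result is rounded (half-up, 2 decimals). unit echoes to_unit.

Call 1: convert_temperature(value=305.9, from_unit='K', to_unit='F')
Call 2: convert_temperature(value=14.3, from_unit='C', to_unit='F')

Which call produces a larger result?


Call 1:
  To C: 305.9 - 273.15 = 32.75
  To F: 32.75 * 9/5 + 32 = 90.95
  Round to 2 decimals: 90.95
  -> 90.95 F
Call 2:
  Input already in C: 14.3
  To F: 14.3 * 9/5 + 32 = 57.74
  Round to 2 decimals: 57.74
  -> 57.74 F
Call 1 (90.95 F)


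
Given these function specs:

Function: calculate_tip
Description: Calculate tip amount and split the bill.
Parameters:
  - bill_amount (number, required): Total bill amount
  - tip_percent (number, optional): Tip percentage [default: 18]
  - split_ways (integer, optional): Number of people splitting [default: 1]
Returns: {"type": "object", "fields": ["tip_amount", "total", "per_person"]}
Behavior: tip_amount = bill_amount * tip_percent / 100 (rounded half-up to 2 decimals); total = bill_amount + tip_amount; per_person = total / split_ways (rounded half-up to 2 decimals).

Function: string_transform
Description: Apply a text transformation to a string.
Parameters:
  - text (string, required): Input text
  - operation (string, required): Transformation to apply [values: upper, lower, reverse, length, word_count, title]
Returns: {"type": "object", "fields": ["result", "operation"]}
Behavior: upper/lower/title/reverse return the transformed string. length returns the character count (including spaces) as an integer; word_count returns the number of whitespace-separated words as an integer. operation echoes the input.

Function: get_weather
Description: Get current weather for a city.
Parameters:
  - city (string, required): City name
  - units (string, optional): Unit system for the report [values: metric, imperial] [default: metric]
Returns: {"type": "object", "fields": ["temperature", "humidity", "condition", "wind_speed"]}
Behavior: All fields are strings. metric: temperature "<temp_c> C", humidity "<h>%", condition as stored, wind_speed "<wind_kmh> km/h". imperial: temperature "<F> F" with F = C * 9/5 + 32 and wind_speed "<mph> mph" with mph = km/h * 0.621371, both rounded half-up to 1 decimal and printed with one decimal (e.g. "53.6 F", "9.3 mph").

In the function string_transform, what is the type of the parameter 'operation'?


The string_transform spec declares:
  - operation (string, required): Transformation to apply [values: upper, lower, reverse, length, word_count, title]
Type:
string


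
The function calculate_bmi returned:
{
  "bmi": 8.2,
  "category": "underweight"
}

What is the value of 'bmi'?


8.2


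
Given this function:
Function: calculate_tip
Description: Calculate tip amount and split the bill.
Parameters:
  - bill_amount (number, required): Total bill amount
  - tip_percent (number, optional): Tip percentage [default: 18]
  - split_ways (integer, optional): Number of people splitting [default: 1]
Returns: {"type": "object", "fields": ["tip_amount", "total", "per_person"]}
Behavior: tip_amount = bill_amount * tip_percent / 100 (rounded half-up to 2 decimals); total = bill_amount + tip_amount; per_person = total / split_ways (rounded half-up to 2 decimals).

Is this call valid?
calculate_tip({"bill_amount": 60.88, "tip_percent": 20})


Checking all required parameters present and types match... All valid.
Valid


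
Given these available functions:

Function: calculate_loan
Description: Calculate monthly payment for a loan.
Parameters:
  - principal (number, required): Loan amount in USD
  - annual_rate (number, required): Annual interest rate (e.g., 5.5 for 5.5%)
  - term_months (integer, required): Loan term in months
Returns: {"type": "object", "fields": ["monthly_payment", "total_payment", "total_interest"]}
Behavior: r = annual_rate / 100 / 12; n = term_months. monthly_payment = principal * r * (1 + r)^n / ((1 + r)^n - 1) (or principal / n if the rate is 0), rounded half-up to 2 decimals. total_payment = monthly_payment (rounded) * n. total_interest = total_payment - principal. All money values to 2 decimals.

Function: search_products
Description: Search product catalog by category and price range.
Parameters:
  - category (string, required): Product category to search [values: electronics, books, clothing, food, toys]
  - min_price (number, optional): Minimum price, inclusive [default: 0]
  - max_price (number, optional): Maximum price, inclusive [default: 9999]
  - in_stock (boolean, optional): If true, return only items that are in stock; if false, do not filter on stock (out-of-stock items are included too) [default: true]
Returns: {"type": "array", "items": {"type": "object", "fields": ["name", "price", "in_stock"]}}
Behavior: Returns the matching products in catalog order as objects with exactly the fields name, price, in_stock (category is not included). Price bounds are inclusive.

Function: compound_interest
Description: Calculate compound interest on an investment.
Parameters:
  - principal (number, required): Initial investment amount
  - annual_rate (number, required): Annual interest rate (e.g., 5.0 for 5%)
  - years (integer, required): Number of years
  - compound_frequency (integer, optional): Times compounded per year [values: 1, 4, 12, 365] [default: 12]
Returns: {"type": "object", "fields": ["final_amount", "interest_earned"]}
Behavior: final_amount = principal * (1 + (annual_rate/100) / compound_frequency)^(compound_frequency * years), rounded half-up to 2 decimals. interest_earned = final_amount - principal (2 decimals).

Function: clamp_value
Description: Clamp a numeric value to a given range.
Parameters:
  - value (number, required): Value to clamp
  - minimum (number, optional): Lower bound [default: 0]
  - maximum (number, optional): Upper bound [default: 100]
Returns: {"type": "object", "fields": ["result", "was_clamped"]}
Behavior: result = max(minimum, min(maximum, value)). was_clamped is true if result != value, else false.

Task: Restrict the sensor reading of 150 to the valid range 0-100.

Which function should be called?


The task needs a function whose description is: Clamp a numeric value to a given range.
clamp_value


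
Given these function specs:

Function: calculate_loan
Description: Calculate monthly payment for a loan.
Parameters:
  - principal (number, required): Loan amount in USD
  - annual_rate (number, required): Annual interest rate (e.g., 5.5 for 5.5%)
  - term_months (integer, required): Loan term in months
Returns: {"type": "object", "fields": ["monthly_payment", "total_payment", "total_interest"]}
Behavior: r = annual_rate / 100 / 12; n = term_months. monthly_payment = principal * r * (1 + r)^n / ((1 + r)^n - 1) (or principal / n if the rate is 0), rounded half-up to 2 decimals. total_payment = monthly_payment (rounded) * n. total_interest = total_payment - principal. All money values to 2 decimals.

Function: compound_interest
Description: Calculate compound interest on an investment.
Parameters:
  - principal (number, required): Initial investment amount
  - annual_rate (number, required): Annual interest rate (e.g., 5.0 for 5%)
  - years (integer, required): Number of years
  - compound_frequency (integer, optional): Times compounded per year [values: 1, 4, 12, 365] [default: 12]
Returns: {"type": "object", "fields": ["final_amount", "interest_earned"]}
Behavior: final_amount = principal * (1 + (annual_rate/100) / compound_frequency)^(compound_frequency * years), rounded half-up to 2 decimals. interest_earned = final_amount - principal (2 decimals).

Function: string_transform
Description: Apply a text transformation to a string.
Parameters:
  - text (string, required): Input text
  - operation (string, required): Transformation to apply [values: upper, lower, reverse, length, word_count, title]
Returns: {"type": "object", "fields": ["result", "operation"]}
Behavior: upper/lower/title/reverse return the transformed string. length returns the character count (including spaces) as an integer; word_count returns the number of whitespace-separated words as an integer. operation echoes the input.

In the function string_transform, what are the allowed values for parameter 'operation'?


The string_transform spec declares:
  - operation (string, required): Transformation to apply [values: upper, lower, reverse, length, word_count, title]
Allowed values:
upper, lower, reverse, length, word_count, title


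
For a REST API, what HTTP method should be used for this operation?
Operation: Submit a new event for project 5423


GET = read, POST = create, PUT = update/replace, DELETE = remove
This operation is a create.
POST


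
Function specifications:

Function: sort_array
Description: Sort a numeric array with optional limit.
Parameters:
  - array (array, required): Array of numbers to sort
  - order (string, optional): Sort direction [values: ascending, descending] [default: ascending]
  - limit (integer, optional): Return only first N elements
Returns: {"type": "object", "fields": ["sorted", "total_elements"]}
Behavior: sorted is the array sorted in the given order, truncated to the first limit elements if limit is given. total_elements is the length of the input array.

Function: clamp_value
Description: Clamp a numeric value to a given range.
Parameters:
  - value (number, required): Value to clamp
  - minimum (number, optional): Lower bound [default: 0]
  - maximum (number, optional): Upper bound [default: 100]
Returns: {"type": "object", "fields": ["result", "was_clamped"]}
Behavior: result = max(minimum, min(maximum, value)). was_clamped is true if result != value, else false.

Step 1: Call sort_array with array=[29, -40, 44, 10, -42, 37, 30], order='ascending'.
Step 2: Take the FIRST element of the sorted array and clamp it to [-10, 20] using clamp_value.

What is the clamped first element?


Step 1: sort_array(order=ascending)
  sorted: [-42, -40, 10, 29, 30, 37, 44]
  -> first element = -42
Step 2: clamp_value(value=-42, minimum=-10, maximum=20)
  result = max(-10, min(20, -42)) = max(-10, -42) = -10
  was_clamped = (-10 != -42) = true
  -> result = -10
-10


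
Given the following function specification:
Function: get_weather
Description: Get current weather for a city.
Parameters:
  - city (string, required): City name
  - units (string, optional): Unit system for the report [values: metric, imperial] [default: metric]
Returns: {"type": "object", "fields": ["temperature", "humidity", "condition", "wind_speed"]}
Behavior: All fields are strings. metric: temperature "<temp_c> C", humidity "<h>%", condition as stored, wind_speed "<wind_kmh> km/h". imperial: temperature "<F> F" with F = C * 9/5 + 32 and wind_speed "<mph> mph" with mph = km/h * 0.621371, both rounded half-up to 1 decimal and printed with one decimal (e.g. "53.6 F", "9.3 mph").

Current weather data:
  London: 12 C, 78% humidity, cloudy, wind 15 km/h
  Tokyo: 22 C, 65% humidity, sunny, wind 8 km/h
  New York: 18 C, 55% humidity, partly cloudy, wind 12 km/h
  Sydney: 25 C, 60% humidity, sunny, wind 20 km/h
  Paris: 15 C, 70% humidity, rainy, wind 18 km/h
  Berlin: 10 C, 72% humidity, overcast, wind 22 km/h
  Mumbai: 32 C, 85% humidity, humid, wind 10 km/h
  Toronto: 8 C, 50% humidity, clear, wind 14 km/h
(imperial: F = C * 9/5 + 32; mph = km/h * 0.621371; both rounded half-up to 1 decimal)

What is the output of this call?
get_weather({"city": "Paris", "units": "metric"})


Paris record: 15 C, 70%, rainy, 18 km/h
metric: report values as stored ('<temp_c> C', '<humidity>%', '<wind_kmh> km/h')
Output:
{"temperature": "15 C", "humidity": "70%", "condition": "rainy", "wind_speed": "18 km/h"}


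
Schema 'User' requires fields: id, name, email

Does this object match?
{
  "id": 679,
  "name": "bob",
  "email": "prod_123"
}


Checking required fields... All present.
Valid - all required fields present


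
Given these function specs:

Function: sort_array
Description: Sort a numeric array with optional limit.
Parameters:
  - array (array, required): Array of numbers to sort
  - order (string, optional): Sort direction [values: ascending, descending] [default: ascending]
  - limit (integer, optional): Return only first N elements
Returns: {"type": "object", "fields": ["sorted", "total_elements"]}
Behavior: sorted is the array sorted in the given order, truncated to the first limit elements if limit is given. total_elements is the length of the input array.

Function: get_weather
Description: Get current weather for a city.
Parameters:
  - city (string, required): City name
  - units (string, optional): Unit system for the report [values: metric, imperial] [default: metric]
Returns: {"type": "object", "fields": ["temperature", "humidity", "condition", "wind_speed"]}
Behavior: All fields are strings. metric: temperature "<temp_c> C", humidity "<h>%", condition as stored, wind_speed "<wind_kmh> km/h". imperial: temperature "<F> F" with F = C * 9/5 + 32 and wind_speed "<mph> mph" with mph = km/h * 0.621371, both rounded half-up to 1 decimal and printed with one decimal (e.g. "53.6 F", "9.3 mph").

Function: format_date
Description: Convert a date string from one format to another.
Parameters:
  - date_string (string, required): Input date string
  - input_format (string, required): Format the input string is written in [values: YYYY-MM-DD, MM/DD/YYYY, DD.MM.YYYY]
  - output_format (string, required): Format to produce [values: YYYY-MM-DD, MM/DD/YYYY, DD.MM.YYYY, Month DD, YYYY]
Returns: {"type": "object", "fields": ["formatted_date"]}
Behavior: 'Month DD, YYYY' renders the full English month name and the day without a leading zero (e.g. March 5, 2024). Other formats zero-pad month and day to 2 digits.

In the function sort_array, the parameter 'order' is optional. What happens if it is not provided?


The sort_array spec declares:
  - order (string, optional): Sort direction [values: ascending, descending] [default: ascending]
It defaults to ascending


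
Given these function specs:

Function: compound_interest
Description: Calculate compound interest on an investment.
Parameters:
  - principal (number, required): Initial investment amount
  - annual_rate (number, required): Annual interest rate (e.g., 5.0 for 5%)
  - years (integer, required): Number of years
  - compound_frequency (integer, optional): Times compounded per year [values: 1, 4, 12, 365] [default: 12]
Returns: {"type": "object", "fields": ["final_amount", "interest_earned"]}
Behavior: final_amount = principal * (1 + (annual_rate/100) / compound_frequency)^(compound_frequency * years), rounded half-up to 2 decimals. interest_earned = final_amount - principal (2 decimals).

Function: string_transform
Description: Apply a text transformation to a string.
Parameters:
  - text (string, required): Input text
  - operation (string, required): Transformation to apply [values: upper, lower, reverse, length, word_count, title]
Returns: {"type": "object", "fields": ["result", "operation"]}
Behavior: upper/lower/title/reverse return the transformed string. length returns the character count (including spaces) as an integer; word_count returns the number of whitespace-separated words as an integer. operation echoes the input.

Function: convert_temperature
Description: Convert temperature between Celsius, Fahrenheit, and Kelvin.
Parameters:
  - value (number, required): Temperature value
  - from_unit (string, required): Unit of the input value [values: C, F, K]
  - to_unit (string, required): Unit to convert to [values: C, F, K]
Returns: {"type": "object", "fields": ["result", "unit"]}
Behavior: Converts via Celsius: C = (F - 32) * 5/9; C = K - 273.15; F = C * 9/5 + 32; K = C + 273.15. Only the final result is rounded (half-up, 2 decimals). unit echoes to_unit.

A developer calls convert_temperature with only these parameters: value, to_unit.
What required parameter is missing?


Required parameters: value, from_unit, to_unit
Provided: value, to_unit
Missing: from_unit
from_unit


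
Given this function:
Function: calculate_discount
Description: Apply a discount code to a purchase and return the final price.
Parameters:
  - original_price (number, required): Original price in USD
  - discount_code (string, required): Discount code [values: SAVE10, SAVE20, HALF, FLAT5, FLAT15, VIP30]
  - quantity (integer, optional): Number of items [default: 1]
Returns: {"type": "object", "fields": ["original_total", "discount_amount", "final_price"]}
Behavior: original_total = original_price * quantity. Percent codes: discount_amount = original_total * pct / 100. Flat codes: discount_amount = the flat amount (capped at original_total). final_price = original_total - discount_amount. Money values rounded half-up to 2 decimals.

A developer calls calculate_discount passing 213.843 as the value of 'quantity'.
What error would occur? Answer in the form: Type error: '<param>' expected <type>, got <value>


Spec: 'quantity' is declared as integer; 213.843 is a non-integer number.
Type error: 'quantity' expected integer, got 213.843


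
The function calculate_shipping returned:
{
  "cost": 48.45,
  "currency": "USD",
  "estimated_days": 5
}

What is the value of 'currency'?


USD


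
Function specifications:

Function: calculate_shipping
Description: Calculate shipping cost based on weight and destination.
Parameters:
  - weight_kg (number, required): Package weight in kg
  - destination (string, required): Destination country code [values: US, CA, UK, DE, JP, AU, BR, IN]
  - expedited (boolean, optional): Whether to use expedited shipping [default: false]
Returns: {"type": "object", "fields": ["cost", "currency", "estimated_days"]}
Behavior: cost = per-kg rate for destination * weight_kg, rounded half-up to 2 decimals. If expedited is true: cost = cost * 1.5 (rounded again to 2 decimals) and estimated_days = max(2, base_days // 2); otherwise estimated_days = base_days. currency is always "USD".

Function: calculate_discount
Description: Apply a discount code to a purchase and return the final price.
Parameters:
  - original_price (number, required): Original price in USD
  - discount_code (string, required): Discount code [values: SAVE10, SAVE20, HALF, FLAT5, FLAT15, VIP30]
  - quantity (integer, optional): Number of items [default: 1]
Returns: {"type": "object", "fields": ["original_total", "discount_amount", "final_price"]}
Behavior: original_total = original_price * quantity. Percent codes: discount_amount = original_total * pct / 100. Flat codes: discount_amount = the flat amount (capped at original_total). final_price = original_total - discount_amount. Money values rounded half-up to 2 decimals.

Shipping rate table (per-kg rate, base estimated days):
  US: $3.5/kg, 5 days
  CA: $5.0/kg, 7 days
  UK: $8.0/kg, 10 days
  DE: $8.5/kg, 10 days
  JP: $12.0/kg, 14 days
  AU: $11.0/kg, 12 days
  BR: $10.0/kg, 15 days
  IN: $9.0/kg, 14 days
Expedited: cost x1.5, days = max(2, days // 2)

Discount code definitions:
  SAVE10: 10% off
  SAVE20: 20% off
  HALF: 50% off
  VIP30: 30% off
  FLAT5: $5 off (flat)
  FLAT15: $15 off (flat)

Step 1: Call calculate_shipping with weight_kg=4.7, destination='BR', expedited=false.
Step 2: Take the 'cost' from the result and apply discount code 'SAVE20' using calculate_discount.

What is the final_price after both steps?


Step 1: calculate_shipping(weight_kg=4.7, destination=BR, expedited=false)
  Rate for BR: $10.0/kg, base 15 days
  cost = 10.0 * 4.7 = 47 -> 47.00
  expedited not set/false: estimated_days = 15
  -> cost = 47.00 USD
Step 2: calculate_discount(original_price=47.0, discount_code=SAVE20, quantity=1)
  original_total = 47.0 * 1 = 47.00
  SAVE20 = 20% off: discount_amount = 47.00 * 20/100 = 9.4 -> 9.40
  final_price = 47.00 - 9.40 = 37.60
  -> final_price = 37.60
$37.60


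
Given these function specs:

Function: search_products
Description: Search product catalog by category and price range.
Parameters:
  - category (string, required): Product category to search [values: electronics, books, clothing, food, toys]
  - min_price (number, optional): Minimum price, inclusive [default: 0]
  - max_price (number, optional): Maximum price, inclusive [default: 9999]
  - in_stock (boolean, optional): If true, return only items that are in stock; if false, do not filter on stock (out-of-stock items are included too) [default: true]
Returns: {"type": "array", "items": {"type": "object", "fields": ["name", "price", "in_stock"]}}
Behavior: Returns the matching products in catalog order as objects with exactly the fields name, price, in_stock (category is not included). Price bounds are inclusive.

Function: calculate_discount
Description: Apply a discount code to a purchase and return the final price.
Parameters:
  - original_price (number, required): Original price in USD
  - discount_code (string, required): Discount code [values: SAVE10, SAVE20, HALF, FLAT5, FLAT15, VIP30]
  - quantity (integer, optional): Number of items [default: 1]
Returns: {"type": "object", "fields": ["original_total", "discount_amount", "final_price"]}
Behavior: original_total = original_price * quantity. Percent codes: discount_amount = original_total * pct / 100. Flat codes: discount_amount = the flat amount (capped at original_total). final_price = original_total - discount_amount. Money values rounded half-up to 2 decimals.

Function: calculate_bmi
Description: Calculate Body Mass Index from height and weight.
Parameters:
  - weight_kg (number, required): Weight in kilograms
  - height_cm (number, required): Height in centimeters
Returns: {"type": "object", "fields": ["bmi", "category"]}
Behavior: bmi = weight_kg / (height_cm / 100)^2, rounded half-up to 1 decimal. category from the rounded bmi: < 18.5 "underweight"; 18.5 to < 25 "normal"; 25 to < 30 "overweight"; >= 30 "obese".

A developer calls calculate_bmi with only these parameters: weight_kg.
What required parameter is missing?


Required parameters: weight_kg, height_cm
Provided: weight_kg
Missing: height_cm
height_cm


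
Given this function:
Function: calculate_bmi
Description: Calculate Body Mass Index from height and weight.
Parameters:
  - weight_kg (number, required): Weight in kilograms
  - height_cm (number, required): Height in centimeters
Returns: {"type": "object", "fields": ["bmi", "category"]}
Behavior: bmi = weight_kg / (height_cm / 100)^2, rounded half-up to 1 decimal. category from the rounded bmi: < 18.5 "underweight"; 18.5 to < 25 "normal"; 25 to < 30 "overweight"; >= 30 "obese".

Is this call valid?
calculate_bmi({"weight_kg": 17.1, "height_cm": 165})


Checking all required parameters present and types match... All valid.
Valid


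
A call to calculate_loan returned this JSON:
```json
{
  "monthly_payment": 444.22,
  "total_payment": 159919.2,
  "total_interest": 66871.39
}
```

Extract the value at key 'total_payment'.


159919.2


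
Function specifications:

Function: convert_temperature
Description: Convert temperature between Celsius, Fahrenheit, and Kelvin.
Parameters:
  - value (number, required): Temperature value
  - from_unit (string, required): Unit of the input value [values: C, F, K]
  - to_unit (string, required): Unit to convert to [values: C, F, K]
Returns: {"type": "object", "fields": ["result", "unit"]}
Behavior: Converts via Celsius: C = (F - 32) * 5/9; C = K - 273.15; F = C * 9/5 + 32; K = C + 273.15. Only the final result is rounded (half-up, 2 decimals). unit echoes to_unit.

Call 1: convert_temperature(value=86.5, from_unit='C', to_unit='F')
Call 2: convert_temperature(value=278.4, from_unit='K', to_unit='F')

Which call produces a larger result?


Call 1:
  Input already in C: 86.5
  To F: 86.5 * 9/5 + 32 = 187.7
  Round to 2 decimals: 187.7
  -> 187.7 F
Call 2:
  To C: 278.4 - 273.15 = 5.25
  To F: 5.25 * 9/5 + 32 = 41.45
  Round to 2 decimals: 41.45
  -> 41.45 F
Call 1 (187.7 F)
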